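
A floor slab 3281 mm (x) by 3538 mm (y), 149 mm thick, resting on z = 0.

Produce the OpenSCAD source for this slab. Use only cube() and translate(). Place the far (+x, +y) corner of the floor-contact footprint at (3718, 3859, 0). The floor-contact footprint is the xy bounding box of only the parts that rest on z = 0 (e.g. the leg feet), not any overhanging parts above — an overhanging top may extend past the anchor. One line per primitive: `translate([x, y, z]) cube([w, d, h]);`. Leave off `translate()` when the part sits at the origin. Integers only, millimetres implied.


translate([437, 321, 0]) cube([3281, 3538, 149]);


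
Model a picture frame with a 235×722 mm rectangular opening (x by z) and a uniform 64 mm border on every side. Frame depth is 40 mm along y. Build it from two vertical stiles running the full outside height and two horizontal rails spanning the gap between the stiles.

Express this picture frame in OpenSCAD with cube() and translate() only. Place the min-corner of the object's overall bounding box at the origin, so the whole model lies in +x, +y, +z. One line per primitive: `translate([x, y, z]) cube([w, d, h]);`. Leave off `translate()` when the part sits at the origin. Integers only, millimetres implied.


cube([64, 40, 850]);
translate([299, 0, 0]) cube([64, 40, 850]);
translate([64, 0, 0]) cube([235, 40, 64]);
translate([64, 0, 786]) cube([235, 40, 64]);


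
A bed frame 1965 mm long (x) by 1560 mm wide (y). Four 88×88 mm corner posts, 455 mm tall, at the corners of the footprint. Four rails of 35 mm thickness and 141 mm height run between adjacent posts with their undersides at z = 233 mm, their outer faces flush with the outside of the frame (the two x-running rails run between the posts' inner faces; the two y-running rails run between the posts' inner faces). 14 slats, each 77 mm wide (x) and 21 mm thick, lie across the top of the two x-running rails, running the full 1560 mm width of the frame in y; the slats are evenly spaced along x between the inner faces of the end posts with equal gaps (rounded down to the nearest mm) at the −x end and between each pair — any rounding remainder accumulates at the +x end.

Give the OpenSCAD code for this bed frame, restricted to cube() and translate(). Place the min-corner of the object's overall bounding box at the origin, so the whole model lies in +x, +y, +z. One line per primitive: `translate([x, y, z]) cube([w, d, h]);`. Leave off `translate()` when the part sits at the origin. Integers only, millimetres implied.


cube([88, 88, 455]);
translate([0, 1472, 0]) cube([88, 88, 455]);
translate([1877, 0, 0]) cube([88, 88, 455]);
translate([1877, 1472, 0]) cube([88, 88, 455]);
translate([88, 0, 233]) cube([1789, 35, 141]);
translate([88, 1525, 233]) cube([1789, 35, 141]);
translate([0, 88, 233]) cube([35, 1384, 141]);
translate([1930, 88, 233]) cube([35, 1384, 141]);
translate([135, 0, 374]) cube([77, 1560, 21]);
translate([259, 0, 374]) cube([77, 1560, 21]);
translate([383, 0, 374]) cube([77, 1560, 21]);
translate([507, 0, 374]) cube([77, 1560, 21]);
translate([631, 0, 374]) cube([77, 1560, 21]);
translate([755, 0, 374]) cube([77, 1560, 21]);
translate([879, 0, 374]) cube([77, 1560, 21]);
translate([1003, 0, 374]) cube([77, 1560, 21]);
translate([1127, 0, 374]) cube([77, 1560, 21]);
translate([1251, 0, 374]) cube([77, 1560, 21]);
translate([1375, 0, 374]) cube([77, 1560, 21]);
translate([1499, 0, 374]) cube([77, 1560, 21]);
translate([1623, 0, 374]) cube([77, 1560, 21]);
translate([1747, 0, 374]) cube([77, 1560, 21]);


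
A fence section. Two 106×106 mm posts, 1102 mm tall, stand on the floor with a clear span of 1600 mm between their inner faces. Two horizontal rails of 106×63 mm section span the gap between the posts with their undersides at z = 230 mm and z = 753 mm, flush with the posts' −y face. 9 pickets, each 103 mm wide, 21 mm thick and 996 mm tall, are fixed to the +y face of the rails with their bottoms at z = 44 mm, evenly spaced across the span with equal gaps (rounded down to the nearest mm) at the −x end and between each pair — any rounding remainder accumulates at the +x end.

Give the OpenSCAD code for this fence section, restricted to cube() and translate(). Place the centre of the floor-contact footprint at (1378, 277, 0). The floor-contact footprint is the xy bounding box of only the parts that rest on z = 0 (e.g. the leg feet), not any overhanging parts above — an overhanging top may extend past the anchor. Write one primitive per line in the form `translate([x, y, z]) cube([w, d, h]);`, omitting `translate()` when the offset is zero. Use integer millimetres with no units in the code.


translate([472, 224, 0]) cube([106, 106, 1102]);
translate([2178, 224, 0]) cube([106, 106, 1102]);
translate([578, 224, 230]) cube([1600, 106, 63]);
translate([578, 224, 753]) cube([1600, 106, 63]);
translate([645, 330, 44]) cube([103, 21, 996]);
translate([815, 330, 44]) cube([103, 21, 996]);
translate([985, 330, 44]) cube([103, 21, 996]);
translate([1155, 330, 44]) cube([103, 21, 996]);
translate([1325, 330, 44]) cube([103, 21, 996]);
translate([1495, 330, 44]) cube([103, 21, 996]);
translate([1665, 330, 44]) cube([103, 21, 996]);
translate([1835, 330, 44]) cube([103, 21, 996]);
translate([2005, 330, 44]) cube([103, 21, 996]);


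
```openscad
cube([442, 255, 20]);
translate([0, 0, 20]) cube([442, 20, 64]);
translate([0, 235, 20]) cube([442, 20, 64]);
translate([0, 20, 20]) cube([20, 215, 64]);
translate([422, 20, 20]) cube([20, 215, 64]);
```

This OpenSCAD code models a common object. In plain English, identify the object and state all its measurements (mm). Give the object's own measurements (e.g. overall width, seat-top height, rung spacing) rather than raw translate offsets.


An open-topped rectangular box: outside dimensions 442×255×84 mm, with a uniform wall and base thickness of 20 mm. The base is a full 442×255 slab on the floor; four walls sit on top of the base. The front and back walls (the −y and +y sides) span the full width; the two side walls fit between them.


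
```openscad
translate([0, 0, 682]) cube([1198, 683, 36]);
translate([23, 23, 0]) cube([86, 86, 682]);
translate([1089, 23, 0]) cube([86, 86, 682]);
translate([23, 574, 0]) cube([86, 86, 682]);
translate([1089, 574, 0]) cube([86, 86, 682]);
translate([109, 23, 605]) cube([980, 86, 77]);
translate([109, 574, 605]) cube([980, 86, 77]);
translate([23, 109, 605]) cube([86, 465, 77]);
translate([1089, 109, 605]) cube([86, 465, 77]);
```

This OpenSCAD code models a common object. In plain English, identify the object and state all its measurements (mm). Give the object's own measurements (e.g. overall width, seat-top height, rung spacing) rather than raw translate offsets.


A table: top 1198 mm (x) × 683 mm (y), 36 mm thick, upper face at z = 718 mm, on four 86×86 mm square legs, each inset 23 mm from the nearest pair of top edges from z = 0 to the bottom of the top. Four apron rails, 86 mm thick and 77 mm tall, run between adjacent legs with their top edges flush with the underside of the top and their outer faces flush with the legs' outer faces.


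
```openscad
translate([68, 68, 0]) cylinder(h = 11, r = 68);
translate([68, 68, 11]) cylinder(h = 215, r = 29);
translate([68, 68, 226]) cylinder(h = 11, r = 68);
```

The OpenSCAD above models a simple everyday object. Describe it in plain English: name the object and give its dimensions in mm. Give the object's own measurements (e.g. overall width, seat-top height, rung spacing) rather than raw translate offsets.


A spool: two coaxial disc flanges of radius 68 mm and thickness 11 mm, joined by a core cylinder of radius 29 mm and height 215 mm. The lower flange rests on z = 0 and the three cylinders share a vertical axis.


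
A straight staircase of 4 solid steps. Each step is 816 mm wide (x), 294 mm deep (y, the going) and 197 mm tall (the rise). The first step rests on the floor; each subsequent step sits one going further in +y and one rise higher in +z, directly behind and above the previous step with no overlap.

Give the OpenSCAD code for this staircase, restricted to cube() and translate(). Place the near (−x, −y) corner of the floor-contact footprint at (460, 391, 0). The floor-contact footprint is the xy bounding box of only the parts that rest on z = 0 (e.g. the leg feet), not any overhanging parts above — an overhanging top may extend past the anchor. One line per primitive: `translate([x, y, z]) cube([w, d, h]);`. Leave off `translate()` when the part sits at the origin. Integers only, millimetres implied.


translate([460, 391, 0]) cube([816, 294, 197]);
translate([460, 685, 197]) cube([816, 294, 197]);
translate([460, 979, 394]) cube([816, 294, 197]);
translate([460, 1273, 591]) cube([816, 294, 197]);


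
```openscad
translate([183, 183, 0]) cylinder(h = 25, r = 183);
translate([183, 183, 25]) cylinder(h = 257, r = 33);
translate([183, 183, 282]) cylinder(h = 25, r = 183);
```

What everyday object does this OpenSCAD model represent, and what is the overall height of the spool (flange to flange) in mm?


A spool. The overall height is 307 mm.

Three coaxial cylinders, large–small–large — a spool. Two 25 mm flanges and a 257 mm core give 25 + 257 + 25 = 307 mm.


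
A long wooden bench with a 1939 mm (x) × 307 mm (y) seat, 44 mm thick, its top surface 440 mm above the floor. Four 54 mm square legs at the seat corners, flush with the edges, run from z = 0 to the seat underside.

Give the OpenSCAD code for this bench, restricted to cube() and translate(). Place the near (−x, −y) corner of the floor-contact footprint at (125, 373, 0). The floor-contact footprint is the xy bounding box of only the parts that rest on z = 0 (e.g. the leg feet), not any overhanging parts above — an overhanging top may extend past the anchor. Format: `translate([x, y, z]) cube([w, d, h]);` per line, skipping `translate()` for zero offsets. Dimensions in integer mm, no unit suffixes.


translate([125, 373, 396]) cube([1939, 307, 44]);
translate([125, 373, 0]) cube([54, 54, 396]);
translate([125, 626, 0]) cube([54, 54, 396]);
translate([2010, 373, 0]) cube([54, 54, 396]);
translate([2010, 626, 0]) cube([54, 54, 396]);


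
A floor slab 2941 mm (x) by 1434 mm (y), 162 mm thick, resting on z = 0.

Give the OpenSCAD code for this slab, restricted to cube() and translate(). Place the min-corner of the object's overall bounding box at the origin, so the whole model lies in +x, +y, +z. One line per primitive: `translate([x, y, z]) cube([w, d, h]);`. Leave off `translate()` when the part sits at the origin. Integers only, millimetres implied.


cube([2941, 1434, 162]);


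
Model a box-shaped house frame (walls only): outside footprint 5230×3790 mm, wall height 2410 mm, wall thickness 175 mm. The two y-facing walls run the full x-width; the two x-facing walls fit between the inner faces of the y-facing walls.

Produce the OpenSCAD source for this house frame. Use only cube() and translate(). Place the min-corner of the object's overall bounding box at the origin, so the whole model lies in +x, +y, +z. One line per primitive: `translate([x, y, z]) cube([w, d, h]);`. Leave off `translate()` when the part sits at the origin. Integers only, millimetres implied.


cube([5230, 175, 2410]);
translate([0, 3615, 0]) cube([5230, 175, 2410]);
translate([0, 175, 0]) cube([175, 3440, 2410]);
translate([5055, 175, 0]) cube([175, 3440, 2410]);


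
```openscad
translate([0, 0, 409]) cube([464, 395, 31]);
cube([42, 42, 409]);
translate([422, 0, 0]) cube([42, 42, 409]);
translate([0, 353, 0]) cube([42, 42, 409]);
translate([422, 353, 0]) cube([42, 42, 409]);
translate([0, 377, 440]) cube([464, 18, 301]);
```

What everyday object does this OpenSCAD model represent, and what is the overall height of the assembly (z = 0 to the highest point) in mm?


A chair. The overall height is 741 mm.

A slab on four corner posts with a tall panel at the back — a chair. The seat slab sits at z = 409 with thickness 31, and the 301 mm backrest starts at the seat top, so the overall height is 409 + 31 + 301 = 741 mm.


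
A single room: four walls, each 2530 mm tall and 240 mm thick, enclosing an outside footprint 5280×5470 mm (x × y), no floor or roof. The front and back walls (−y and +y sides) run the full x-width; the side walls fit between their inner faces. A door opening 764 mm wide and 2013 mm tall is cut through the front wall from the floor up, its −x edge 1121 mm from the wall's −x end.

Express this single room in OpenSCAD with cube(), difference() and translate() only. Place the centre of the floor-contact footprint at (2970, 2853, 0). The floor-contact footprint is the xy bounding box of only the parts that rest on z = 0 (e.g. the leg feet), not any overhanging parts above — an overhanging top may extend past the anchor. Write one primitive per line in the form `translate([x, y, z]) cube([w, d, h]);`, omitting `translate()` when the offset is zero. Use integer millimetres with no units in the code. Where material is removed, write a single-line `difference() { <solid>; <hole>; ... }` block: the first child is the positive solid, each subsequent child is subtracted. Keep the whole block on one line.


difference() { translate([330, 118, 0]) cube([5280, 240, 2530]); translate([1451, 118, 0]) cube([764, 240, 2013]); }
translate([330, 5348, 0]) cube([5280, 240, 2530]);
translate([330, 358, 0]) cube([240, 4990, 2530]);
translate([5370, 358, 0]) cube([240, 4990, 2530]);


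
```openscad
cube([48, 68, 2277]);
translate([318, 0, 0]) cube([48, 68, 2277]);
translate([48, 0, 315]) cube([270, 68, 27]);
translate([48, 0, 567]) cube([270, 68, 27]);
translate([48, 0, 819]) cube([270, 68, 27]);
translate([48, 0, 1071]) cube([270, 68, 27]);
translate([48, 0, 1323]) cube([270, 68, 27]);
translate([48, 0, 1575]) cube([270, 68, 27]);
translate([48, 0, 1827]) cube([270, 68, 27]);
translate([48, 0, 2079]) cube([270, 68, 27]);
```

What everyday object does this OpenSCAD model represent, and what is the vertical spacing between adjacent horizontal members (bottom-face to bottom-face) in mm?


A ladder. The rung spacing is 252 mm.

Two tall 48×68 posts with 8 short bars between them — a ladder. Adjacent rungs sit at z = 315 and z = 567, so the spacing is 567 − 315 = 252 mm.


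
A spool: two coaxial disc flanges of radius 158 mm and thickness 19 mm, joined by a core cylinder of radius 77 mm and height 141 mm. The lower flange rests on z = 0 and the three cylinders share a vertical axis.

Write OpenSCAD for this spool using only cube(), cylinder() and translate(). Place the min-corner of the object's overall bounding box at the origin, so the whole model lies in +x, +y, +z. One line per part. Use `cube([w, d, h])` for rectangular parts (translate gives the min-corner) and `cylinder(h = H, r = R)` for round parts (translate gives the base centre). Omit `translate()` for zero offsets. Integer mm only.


translate([158, 158, 0]) cylinder(h = 19, r = 158);
translate([158, 158, 19]) cylinder(h = 141, r = 77);
translate([158, 158, 160]) cylinder(h = 19, r = 158);


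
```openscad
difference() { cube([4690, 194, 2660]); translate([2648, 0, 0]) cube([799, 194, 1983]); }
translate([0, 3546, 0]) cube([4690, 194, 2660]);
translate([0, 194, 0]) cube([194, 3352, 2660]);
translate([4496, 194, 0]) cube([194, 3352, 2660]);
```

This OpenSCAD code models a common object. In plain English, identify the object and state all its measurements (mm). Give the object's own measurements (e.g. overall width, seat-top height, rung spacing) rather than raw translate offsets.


A single room: four walls, each 2660 mm tall and 194 mm thick, enclosing an outside footprint 4690×3740 mm (x × y), no floor or roof. The front and back walls (−y and +y sides) run the full x-width; the side walls fit between their inner faces. A door opening 799 mm wide and 1983 mm tall is cut through the front wall from the floor up, its −x edge 2648 mm from the wall's −x end.


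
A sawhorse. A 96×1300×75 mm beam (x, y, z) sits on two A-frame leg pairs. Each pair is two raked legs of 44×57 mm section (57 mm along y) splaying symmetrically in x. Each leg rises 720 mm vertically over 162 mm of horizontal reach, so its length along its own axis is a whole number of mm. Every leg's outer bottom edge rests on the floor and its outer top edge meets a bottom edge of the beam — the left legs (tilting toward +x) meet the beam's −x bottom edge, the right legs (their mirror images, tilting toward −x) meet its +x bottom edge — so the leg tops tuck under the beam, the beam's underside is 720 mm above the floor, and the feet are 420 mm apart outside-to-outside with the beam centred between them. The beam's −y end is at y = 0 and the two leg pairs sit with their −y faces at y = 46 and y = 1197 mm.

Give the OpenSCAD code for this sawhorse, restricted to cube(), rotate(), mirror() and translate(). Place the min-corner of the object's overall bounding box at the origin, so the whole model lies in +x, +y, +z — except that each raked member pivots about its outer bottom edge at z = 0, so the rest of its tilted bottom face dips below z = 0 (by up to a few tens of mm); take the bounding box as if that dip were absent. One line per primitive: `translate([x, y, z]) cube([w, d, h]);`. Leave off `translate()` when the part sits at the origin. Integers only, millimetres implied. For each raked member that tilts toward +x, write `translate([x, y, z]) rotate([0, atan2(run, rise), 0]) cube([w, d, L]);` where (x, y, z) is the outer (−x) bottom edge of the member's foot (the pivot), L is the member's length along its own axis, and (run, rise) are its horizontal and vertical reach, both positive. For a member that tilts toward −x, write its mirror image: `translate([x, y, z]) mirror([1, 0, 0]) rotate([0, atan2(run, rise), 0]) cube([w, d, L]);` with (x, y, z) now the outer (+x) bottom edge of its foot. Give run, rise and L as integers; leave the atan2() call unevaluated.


translate([162, 0, 720]) cube([96, 1300, 75]);
translate([0, 46, 0]) rotate([0, atan2(162, 720), 0]) cube([44, 57, 738]);
translate([420, 46, 0]) mirror([1, 0, 0]) rotate([0, atan2(162, 720), 0]) cube([44, 57, 738]);
translate([0, 1197, 0]) rotate([0, atan2(162, 720), 0]) cube([44, 57, 738]);
translate([420, 1197, 0]) mirror([1, 0, 0]) rotate([0, atan2(162, 720), 0]) cube([44, 57, 738]);


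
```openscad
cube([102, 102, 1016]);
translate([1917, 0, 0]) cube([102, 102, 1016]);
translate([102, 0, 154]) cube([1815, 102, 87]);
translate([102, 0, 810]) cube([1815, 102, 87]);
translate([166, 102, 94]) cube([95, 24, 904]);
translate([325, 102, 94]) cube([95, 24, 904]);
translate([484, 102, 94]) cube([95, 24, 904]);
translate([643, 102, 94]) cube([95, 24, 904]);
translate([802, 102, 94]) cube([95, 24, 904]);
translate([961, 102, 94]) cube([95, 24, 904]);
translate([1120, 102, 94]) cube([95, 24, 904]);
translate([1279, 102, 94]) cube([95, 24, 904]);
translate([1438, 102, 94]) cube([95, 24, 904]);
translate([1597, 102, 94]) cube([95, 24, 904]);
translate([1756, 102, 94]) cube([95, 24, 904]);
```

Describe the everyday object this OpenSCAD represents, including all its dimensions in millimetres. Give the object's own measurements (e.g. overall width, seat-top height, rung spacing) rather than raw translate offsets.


A fence section. Two 102×102 mm posts, 1016 mm tall, stand on the floor with a clear span of 1815 mm between their inner faces. Two horizontal rails of 102×87 mm section span the gap between the posts with their undersides at z = 154 mm and z = 810 mm, flush with the posts' −y face. 11 pickets, each 95 mm wide, 24 mm thick and 904 mm tall, are fixed to the +y face of the rails with their bottoms at z = 94 mm, spaced across the span with a 64 mm gap after the −x post and between neighbouring pickets, with 66 mm left before the +x post.


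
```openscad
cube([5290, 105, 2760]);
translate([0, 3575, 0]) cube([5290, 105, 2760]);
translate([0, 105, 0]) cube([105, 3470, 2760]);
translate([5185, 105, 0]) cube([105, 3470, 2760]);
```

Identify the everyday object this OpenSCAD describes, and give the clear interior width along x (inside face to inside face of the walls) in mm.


A house (or room) frame. The interior width is 5080 mm.

Four 2760 mm walls enclosing a rectangle with no floor or roof — a room or house frame. Outside width is 5290 mm and wall thickness is 105 mm, so the interior width is 5290 − 2 × 105 = 5080 mm.


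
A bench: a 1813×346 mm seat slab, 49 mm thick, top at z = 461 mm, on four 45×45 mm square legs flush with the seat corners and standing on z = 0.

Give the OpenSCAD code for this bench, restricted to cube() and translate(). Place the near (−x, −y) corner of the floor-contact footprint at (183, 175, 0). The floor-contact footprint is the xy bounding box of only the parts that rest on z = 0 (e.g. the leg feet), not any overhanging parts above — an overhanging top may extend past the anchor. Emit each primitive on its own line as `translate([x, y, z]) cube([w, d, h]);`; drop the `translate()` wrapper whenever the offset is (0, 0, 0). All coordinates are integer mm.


// leg_h = 461 − 49 = 412
translate([183, 175, 412]) cube([1813, 346, 49]);
translate([183, 175, 0]) cube([45, 45, 412]);
translate([183, 476, 0]) cube([45, 45, 412]);
translate([1951, 175, 0]) cube([45, 45, 412]);
translate([1951, 476, 0]) cube([45, 45, 412]);


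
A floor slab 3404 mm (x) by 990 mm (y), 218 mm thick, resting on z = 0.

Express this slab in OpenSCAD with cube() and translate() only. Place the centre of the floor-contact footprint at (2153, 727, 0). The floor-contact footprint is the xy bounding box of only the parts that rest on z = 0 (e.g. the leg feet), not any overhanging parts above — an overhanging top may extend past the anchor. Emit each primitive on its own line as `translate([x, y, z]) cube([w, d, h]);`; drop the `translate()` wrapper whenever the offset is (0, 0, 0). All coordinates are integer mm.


translate([451, 232, 0]) cube([3404, 990, 218]);


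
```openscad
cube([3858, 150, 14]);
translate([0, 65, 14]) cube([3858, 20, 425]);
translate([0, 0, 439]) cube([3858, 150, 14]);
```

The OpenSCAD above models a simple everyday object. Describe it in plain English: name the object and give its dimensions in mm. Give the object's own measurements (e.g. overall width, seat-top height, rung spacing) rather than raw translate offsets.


An I-beam lying along x, 3858 mm long. Overall section height 453 mm. Two flanges 150 mm wide (y) and 14 mm thick, one on the floor and one at the top; a web 20 mm thick runs between them, centred on the flange width.


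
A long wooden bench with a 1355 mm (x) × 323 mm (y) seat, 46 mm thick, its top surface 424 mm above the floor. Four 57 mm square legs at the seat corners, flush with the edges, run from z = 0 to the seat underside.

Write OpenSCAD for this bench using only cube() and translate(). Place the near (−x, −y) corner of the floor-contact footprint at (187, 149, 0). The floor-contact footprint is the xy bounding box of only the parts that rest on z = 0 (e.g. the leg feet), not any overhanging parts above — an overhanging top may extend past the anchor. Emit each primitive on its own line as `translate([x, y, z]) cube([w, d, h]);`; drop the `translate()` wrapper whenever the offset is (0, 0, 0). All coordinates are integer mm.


// leg_h = 424 − 46 = 378
translate([187, 149, 378]) cube([1355, 323, 46]);
translate([187, 149, 0]) cube([57, 57, 378]);
translate([187, 415, 0]) cube([57, 57, 378]);
translate([1485, 149, 0]) cube([57, 57, 378]);
translate([1485, 415, 0]) cube([57, 57, 378]);


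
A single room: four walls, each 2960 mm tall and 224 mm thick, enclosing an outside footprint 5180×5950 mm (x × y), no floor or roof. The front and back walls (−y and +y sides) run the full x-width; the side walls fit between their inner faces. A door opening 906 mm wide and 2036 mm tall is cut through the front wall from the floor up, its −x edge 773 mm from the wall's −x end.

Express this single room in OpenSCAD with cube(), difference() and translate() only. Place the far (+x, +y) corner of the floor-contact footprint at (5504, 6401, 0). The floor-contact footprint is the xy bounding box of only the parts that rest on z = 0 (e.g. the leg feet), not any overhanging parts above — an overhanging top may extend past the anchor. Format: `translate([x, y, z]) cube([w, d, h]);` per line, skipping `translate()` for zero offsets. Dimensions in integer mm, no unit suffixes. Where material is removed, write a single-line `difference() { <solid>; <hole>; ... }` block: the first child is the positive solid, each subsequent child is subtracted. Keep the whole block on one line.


difference() { translate([324, 451, 0]) cube([5180, 224, 2960]); translate([1097, 451, 0]) cube([906, 224, 2036]); }
translate([324, 6177, 0]) cube([5180, 224, 2960]);
translate([324, 675, 0]) cube([224, 5502, 2960]);
translate([5280, 675, 0]) cube([224, 5502, 2960]);


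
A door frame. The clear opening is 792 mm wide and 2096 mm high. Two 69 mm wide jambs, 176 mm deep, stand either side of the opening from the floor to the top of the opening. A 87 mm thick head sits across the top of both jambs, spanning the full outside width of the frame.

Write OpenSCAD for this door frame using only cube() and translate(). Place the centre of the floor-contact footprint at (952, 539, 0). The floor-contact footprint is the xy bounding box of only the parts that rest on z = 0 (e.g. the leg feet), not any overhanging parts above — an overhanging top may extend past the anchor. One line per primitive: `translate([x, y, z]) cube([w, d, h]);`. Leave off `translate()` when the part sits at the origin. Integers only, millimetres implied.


translate([487, 451, 0]) cube([69, 176, 2096]);
translate([1348, 451, 0]) cube([69, 176, 2096]);
translate([487, 451, 2096]) cube([930, 176, 87]);


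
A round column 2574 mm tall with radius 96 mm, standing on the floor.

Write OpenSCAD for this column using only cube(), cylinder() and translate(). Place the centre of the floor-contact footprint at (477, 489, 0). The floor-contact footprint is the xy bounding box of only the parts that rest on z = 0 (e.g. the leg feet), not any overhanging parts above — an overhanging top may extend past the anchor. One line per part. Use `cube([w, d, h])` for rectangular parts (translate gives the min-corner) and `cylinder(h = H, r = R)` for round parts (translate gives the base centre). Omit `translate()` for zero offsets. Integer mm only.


translate([477, 489, 0]) cylinder(h = 2574, r = 96);


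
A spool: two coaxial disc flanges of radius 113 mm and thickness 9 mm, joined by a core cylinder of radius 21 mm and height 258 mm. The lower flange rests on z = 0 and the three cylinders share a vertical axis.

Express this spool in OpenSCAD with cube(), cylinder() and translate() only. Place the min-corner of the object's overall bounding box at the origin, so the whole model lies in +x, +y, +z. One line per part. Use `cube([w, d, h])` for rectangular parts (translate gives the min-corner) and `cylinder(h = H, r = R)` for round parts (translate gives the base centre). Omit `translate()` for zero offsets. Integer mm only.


translate([113, 113, 0]) cylinder(h = 9, r = 113);
translate([113, 113, 9]) cylinder(h = 258, r = 21);
translate([113, 113, 267]) cylinder(h = 9, r = 113);


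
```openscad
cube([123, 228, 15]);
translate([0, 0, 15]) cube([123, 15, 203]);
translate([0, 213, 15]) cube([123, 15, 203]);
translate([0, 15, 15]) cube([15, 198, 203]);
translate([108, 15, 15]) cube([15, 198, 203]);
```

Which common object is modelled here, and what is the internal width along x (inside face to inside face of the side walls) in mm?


An open box. The internal width is 93 mm.

A 123×228 base slab with four walls standing on it — an open box. The base is 123 mm wide and the walls are 15 mm thick, so the internal width is 123 − 2 × 15 = 93 mm.


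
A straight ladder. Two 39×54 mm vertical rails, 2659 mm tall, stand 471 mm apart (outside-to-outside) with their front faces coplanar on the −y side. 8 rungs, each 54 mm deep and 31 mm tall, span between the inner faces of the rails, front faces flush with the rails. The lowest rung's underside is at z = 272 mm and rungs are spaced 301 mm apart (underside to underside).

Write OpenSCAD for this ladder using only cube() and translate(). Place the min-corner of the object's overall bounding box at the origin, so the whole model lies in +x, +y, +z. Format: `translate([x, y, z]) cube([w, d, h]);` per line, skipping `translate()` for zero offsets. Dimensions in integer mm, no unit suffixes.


cube([39, 54, 2659]);
translate([432, 0, 0]) cube([39, 54, 2659]);
translate([39, 0, 272]) cube([393, 54, 31]);
translate([39, 0, 573]) cube([393, 54, 31]);
translate([39, 0, 874]) cube([393, 54, 31]);
translate([39, 0, 1175]) cube([393, 54, 31]);
translate([39, 0, 1476]) cube([393, 54, 31]);
translate([39, 0, 1777]) cube([393, 54, 31]);
translate([39, 0, 2078]) cube([393, 54, 31]);
translate([39, 0, 2379]) cube([393, 54, 31]);


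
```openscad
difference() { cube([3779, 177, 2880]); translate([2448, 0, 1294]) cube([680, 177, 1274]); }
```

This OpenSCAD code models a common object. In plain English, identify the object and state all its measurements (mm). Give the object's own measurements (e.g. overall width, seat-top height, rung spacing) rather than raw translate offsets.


A wall 3779 mm long (x), 177 mm thick (y), 2880 mm tall, with a rectangular window opening cut through it. The opening is 680 mm wide and 1274 mm tall; its sill is at z = 1294 mm and its near (−x) edge is 2448 mm from the wall's −x end. The opening passes through the full wall thickness.


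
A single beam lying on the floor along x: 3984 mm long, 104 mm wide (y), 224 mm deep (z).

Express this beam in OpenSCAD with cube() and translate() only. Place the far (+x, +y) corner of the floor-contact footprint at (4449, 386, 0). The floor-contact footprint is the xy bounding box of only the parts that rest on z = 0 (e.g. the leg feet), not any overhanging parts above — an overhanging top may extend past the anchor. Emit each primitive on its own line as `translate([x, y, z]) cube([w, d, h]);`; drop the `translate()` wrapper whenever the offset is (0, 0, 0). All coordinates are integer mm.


translate([465, 282, 0]) cube([3984, 104, 224]);


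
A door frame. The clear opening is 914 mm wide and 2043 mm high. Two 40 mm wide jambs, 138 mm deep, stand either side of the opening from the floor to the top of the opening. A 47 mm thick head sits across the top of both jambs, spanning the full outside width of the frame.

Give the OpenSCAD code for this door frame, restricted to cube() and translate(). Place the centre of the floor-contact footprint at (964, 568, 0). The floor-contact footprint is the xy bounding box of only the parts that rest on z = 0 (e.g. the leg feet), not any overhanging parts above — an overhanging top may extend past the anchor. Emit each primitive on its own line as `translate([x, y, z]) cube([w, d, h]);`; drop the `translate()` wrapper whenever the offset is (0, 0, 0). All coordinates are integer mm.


translate([467, 499, 0]) cube([40, 138, 2043]);
translate([1421, 499, 0]) cube([40, 138, 2043]);
translate([467, 499, 2043]) cube([994, 138, 47]);


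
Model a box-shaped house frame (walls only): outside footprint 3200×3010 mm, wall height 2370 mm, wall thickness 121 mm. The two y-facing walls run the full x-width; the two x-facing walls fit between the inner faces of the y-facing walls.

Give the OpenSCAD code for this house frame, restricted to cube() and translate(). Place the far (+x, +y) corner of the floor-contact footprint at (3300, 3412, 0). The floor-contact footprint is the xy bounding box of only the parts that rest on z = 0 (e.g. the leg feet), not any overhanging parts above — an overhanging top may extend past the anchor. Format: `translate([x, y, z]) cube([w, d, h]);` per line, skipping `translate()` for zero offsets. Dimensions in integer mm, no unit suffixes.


translate([100, 402, 0]) cube([3200, 121, 2370]);
translate([100, 3291, 0]) cube([3200, 121, 2370]);
translate([100, 523, 0]) cube([121, 2768, 2370]);
translate([3179, 523, 0]) cube([121, 2768, 2370]);


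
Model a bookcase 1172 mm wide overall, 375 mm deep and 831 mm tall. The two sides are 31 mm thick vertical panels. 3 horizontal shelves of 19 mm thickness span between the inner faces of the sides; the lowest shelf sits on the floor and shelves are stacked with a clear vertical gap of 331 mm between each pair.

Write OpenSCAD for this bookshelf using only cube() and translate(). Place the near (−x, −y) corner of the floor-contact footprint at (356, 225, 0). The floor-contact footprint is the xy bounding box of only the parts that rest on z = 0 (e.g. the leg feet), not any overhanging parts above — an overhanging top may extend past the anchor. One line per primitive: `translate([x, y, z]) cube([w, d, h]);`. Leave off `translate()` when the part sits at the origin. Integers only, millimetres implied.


translate([356, 225, 0]) cube([31, 375, 831]);
translate([1497, 225, 0]) cube([31, 375, 831]);
translate([387, 225, 0]) cube([1110, 375, 19]);
translate([387, 225, 350]) cube([1110, 375, 19]);
translate([387, 225, 700]) cube([1110, 375, 19]);


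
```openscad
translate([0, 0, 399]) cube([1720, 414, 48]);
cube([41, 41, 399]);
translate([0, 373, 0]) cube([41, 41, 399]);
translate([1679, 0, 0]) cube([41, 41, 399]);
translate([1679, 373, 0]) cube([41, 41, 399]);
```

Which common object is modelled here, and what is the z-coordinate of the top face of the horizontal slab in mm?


A bench. The seat-top height is 447 mm.

A long slab on four corner posts — a bench. The slab sits at z = 399 with thickness 48, so the top is 399 + 48 = 447 mm.


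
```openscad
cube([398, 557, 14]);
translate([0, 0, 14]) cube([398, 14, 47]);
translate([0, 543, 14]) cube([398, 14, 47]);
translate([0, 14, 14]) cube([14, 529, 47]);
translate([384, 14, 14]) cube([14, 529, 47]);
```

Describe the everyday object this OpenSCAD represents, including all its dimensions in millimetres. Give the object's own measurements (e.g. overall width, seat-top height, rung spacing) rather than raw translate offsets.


An open-topped rectangular box: outside dimensions 398×557×61 mm, with a uniform wall and base thickness of 14 mm. The base is a full 398×557 slab on the floor; four walls sit on top of the base. The front and back walls (the −y and +y sides) span the full width; the two side walls fit between them.


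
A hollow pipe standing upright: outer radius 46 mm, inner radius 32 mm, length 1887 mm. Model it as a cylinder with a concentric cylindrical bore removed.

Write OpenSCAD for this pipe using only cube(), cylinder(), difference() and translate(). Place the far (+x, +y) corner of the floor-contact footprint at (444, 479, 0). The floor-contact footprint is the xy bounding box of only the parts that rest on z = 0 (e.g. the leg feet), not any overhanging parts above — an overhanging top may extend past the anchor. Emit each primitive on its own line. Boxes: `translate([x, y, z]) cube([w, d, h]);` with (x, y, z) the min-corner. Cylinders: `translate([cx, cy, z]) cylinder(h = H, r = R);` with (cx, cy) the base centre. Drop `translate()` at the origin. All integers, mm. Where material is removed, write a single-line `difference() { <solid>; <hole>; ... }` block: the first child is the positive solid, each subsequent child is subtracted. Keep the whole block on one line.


difference() { translate([398, 433, 0]) cylinder(h = 1887, r = 46); translate([398, 433, 0]) cylinder(h = 1887, r = 32); }


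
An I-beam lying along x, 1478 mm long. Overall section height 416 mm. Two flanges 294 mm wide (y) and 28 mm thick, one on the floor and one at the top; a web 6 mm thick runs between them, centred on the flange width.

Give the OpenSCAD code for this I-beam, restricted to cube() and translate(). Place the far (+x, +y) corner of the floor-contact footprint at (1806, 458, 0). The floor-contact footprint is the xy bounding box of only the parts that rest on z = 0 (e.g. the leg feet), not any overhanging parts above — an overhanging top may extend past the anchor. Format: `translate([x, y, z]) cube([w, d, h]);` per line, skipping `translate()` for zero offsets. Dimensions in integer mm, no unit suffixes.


translate([328, 164, 0]) cube([1478, 294, 28]);
translate([328, 308, 28]) cube([1478, 6, 360]);
translate([328, 164, 388]) cube([1478, 294, 28]);


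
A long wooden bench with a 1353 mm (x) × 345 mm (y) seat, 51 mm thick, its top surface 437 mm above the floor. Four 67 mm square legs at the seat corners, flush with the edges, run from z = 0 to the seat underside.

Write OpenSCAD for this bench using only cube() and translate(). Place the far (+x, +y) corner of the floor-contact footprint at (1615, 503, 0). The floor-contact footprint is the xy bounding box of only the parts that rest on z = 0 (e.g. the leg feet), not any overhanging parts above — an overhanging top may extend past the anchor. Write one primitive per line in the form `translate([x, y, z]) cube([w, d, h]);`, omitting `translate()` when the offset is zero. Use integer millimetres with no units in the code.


// leg_h = 437 − 51 = 386
translate([262, 158, 386]) cube([1353, 345, 51]);
translate([262, 158, 0]) cube([67, 67, 386]);
translate([262, 436, 0]) cube([67, 67, 386]);
translate([1548, 158, 0]) cube([67, 67, 386]);
translate([1548, 436, 0]) cube([67, 67, 386]);


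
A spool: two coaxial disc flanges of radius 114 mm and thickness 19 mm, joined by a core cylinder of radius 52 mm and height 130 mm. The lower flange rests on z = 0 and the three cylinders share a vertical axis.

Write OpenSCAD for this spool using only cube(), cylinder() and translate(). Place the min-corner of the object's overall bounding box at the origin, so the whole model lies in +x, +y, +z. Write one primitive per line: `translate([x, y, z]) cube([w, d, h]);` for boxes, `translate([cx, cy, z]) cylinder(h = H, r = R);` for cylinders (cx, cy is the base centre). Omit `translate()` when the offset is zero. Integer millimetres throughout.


translate([114, 114, 0]) cylinder(h = 19, r = 114);
translate([114, 114, 19]) cylinder(h = 130, r = 52);
translate([114, 114, 149]) cylinder(h = 19, r = 114);


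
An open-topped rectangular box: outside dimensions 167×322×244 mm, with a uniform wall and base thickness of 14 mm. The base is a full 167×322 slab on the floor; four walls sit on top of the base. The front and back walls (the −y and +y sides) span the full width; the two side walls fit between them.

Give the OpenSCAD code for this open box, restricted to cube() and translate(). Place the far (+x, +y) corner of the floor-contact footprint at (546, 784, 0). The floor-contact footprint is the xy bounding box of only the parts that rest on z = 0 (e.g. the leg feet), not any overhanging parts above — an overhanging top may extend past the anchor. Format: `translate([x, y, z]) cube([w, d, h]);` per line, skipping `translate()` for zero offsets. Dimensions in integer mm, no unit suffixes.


translate([379, 462, 0]) cube([167, 322, 14]);
translate([379, 462, 14]) cube([167, 14, 230]);
translate([379, 770, 14]) cube([167, 14, 230]);
translate([379, 476, 14]) cube([14, 294, 230]);
translate([532, 476, 14]) cube([14, 294, 230]);


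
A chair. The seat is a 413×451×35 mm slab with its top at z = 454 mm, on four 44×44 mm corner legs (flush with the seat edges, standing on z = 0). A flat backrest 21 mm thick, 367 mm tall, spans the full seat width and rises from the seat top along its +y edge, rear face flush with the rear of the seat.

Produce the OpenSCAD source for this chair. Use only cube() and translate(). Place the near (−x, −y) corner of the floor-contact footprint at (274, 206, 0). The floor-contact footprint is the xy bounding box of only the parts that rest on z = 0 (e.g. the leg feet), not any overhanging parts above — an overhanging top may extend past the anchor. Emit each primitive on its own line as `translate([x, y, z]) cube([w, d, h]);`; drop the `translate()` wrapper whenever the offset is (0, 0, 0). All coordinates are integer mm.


// leg_h = 454 - 35 = 419
translate([274, 206, 419]) cube([413, 451, 35]);
translate([274, 206, 0]) cube([44, 44, 419]);
translate([643, 206, 0]) cube([44, 44, 419]);
translate([274, 613, 0]) cube([44, 44, 419]);
translate([643, 613, 0]) cube([44, 44, 419]);
translate([274, 636, 454]) cube([413, 21, 367]);
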